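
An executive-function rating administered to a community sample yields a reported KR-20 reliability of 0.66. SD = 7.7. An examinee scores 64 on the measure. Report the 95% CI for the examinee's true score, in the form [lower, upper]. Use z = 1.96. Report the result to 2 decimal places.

The standard error of measurement is 7.7000*√(1 − 0.6600) ≃ 7.7000*0.5831 ≃ 4.4898.
Margin = 1.96 * 4.4898 ≃ 8.8001
95% CI: 64 ± 8.8001 = [55.1999, 72.8001]

[55.20, 72.80]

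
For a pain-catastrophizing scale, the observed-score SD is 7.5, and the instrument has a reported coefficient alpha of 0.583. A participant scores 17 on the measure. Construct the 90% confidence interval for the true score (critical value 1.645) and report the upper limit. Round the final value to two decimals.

24.97

SEM = 7.500·√(1 − 0.583) ≃ 4.843
1.645 · SEM ≃ 7.967
Upper bound: 17 + 7.967 = 24.967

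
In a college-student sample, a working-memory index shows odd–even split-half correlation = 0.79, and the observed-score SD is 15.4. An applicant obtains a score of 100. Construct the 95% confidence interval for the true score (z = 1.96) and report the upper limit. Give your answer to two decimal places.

Full-length reliability (Spearman-Brown) = 2(0.79)/(1+0.79) ≈ 0.883
The standard error of measurement is 15.400×√(1 − 0.883) ≈ 15.400×0.343 ≈ 5.275.
1.96 × SEM ≈ 10.339
Upper bound: 100 + 10.339 = 110.339

110.34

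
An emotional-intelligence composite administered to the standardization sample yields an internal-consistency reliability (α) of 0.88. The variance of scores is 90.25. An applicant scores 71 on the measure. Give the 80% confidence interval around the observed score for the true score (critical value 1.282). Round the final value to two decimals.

[66.78, 75.22]

SD = √90.25 = 9.5000
SEM = 9.5000·√(1 − 0.8800) ≈ 3.2909
Margin = 1.282 · 3.2909 ≈ 4.2189
Interval: (66.7811, 75.2189)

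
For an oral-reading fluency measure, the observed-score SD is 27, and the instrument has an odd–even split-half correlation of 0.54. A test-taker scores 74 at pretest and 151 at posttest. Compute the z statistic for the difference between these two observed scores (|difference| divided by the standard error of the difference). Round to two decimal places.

Spearman-Brown: r = 2(0.54) / (1 + 0.54) = 1.080 / 1.540 ≈ 0.701
SEM = 27.000*√(1 − 0.701) ≈ 14.756
Standard error of the difference = 14.756·√2 ≈ 20.869
z = 77 / 20.869 ≈ 3.690

3.69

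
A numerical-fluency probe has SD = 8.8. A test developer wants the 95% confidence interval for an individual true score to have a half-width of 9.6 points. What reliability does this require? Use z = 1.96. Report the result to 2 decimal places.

Required SEM = 9.6 / 1.96 ≈ 4.898
r = 1 − (SEM / SD)² = 1 − (4.898 / 8.8)² ≈ 1 − 0.310 ≈ 0.690

0.69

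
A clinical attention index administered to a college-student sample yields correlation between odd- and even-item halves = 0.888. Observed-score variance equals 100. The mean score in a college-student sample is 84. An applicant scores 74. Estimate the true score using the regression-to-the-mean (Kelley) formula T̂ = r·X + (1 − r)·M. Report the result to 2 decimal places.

Full-length reliability (Spearman-Brown) = 2(0.888)/(1+0.888) ≃ 0.941
T̂ = r·X + (1 − r)·M = 0.941×74 + 0.059×84 ≃ 69.610 + 4.983 ≃ 74.593

74.59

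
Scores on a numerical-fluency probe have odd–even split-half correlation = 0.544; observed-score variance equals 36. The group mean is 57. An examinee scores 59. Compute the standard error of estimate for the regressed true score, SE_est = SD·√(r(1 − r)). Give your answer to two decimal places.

2.74

σ = 36^(1/2) = 6.0000
Full-length reliability (Spearman-Brown) = 2(0.544)/(1+0.544) ≈ 0.7047
SE_est = SD * √(r(1 − r)) = 6.0000 * √0.2081 ≈ 6.0000 * 0.4562 ≈ 2.7372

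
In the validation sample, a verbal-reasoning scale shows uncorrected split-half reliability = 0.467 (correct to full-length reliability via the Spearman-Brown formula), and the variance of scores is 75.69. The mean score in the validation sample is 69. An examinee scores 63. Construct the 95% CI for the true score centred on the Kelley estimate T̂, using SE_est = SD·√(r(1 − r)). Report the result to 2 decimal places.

[56.98, 73.38]

σ = 75.69^(1/2) = 8.70000
r_full = 2·0.467 / (1 + 0.467) ≈ 0.63667
T̂ = r·X + (1 − r)·M = 0.63667*63 + 0.36333*69 ≈ 40.11043 + 25.06953 ≈ 65.17996
SE_est = 8.70000·√[r(1 − r)] ≈ 4.18433
95% CI: 65.17996 ± 8.20129 ≈ (56.97867, 73.38125)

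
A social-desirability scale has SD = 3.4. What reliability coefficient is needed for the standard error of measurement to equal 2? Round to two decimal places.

0.65

r = 1 − (SEM / SD)² = 1 − (2.000 / 3.4)² ≈ 1 − 0.346 ≈ 0.654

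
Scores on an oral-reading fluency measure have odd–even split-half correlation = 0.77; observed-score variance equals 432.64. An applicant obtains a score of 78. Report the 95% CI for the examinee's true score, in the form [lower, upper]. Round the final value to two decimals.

[63.30, 92.70]

σ = 432.64^(1/2) = 20.8000
Spearman-Brown: r = 2(0.77) / (1 + 0.77) = 1.5400 / 1.7700 ≈ 0.8701
SEM = 20.8000 * √(1 − 0.8701) = 20.8000 * √0.1299 ≈ 20.8000 * 0.3605 ≈ 7.4979
Margin = 1.96 * 7.4979 ≈ 14.6959
Interval: (63.3041, 92.6959)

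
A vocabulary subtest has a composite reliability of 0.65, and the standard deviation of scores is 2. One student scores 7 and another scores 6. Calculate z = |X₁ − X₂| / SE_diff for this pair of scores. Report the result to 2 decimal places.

SEM = 2.00000·√(1 − 0.65000) ≈ 1.18322
SE_diff = √2 · SEM ≈ 1.67332
z = 1 / 1.67332 ≈ 0.59761

0.60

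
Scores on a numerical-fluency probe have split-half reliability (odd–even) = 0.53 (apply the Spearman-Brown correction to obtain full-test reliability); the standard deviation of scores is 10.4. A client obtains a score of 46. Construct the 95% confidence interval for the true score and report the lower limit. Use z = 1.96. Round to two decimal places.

Full-length reliability (Spearman-Brown) = 2(0.53)/(1+0.53) ≈ 0.693
SEM = 10.400 * √(1 − 0.693) = 10.400 * √0.307 ≈ 10.400 * 0.554 ≈ 5.764
Margin = 1.96 * 5.764 ≈ 11.298
Lower bound: 46 − 11.298 = 34.702

34.70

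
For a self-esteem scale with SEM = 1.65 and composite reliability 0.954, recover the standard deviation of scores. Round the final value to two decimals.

σ = SEM·(1 − r)^(−1/2) ≈ 1.65*4.663 ≈ 7.693

7.69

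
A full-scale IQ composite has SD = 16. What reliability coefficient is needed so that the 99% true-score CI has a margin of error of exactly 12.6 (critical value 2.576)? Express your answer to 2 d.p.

Required SEM = 12.6 / 2.576 ≃ 4.891
Required reliability = 1 − (SEM/SD)² = 1 − 0.093 ≃ 0.907

0.91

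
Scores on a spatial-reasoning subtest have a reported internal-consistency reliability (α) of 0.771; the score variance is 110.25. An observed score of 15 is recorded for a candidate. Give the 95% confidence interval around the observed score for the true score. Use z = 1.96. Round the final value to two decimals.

[5.15, 24.85]

σ = 110.25^(1/2) = 10.5000
SEM = 10.5000*√(1 − 0.7710) ≈ 5.0247
Margin = 1.96 * 5.0247 ≈ 9.8483
CI = 15 ± 9.8483 → [5.1517, 24.8483]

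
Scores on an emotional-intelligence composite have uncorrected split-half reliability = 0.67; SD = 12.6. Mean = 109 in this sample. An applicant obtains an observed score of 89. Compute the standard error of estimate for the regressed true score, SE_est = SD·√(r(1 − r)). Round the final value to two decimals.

5.02

r_full = 2·0.67 / (1 + 0.67) ≈ 0.8024
SE_est = 12.6000·√[r(1 − r)] ≈ 5.0172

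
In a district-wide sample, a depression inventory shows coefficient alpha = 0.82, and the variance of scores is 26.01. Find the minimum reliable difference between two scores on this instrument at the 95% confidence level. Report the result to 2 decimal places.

6.00

σ = 26.01^(1/2) = 5.100
SEM = 5.100 × √(1 − 0.820) = 5.100 × √0.180 ≈ 5.100 × 0.424 ≈ 2.164
Standard error of the difference = 2.164·√2 ≈ 3.060
Minimum reliable difference = 1.96 × SE_diff ≈ 1.96 × 3.060 ≈ 5.998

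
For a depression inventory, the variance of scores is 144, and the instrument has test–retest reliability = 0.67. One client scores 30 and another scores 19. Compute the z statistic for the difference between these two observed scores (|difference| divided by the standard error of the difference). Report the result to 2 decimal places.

1.13

SD = √144 ≈ 12.0000
The standard error of measurement is 12.0000×√(1 − 0.6700) ≈ 12.0000×0.5745 ≈ 6.8935.
Standard error of the difference = 6.8935·√2 ≈ 9.7488
z = 11 / 9.7488 ≈ 1.1283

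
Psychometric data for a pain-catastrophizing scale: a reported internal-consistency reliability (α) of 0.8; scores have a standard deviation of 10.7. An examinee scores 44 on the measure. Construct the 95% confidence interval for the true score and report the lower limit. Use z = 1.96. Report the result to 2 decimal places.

34.62

SEM = 10.7000*√(1 − 0.8000) ≈ 4.7852
1.96 * SEM ≈ 9.3790
Lower bound: 44 − 9.3790 = 34.6210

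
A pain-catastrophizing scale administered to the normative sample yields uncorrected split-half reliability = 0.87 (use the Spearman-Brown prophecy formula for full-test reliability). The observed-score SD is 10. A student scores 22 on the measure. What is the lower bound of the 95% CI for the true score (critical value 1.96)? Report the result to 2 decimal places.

16.83

Spearman-Brown: r = 2(0.87) / (1 + 0.87) = 1.7400 / 1.8700 ≈ 0.9305
The standard error of measurement is 10.0000·√(1 − 0.9305) ≈ 10.0000·0.2637 ≈ 2.6366.
1.96 · SEM ≈ 5.1678
Lower bound: 22 − 5.1678 = 16.8322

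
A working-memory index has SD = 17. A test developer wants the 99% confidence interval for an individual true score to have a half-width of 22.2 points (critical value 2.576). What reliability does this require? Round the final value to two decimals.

0.74

Required SEM = 22.2 / 2.576 ≈ 8.61801
Required reliability = 1 − (SEM/SD)² = 1 − 0.25699 ≈ 0.74301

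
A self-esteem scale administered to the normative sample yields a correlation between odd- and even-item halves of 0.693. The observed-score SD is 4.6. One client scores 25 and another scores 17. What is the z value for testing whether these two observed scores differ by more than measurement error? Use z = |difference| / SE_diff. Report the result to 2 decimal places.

r_full = 2·0.693 / (1 + 0.693) ≈ 0.81867
SEM = 4.60000 · √(1 − 0.81867) = 4.60000 · √0.18133 ≈ 4.60000 · 0.42583 ≈ 1.95884
SE_diff = SEM · √2 ≈ 1.95884 · 1.41421 ≈ 2.77022
z = |25 − 17| / 2.77022 = 8 / 2.77022 ≈ 2.88786

2.89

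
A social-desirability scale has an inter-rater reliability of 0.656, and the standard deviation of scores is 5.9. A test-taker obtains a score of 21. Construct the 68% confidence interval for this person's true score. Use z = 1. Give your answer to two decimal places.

[17.54, 24.46]

SEM = 5.90000·√(1 − 0.65600) ≈ 3.46044
Margin = 1 · 3.46044 ≈ 3.46044
68% CI: 21 ± 3.46044 = [17.53956, 24.46044]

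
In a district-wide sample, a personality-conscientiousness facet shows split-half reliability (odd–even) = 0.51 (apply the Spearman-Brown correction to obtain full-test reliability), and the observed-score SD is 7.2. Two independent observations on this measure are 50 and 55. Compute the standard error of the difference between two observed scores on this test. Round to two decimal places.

r_full = 2·0.51 / (1 + 0.51) ≈ 0.6755
SEM = 7.2000 × √(1 − 0.6755) = 7.2000 × √0.3245 ≈ 7.2000 × 0.5697 ≈ 4.1015
SE_diff = √2 × SEM ≈ 5.8004

5.80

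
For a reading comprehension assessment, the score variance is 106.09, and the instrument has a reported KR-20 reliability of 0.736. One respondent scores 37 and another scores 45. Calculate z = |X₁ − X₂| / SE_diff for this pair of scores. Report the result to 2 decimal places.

1.07

σ = 106.09^(1/2) = 10.300
SEM = 10.300 * √(1 − 0.736) = 10.300 * √0.264 ≈ 10.300 * 0.514 ≈ 5.292
SE_diff = √2 * SEM ≈ 7.484
z = |37 − 45| / 7.484 = 8 / 7.484 ≈ 1.069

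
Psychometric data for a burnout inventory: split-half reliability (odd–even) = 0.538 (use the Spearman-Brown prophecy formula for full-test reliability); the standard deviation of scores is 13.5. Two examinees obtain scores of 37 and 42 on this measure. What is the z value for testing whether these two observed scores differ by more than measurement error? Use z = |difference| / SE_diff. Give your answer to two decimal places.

0.48

Full-length reliability (Spearman-Brown) = 2(0.538)/(1+0.538) ≈ 0.700
The standard error of measurement is 13.500*√(1 − 0.700) ≈ 13.500*0.548 ≈ 7.399.
SE_diff = SEM * √2 ≈ 7.399 * 1.414 ≈ 10.464
z = |37 − 42| / 10.464 = 5 / 10.464 ≈ 0.478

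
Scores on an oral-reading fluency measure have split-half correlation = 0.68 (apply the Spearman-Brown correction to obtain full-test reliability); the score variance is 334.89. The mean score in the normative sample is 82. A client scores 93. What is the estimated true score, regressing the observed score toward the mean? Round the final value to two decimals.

Full-length reliability (Spearman-Brown) = 2(0.68)/(1+0.68) ≈ 0.8095
Estimated true score = 0.8095*93 + (1 − 0.8095)*82 ≈ 90.9048

90.90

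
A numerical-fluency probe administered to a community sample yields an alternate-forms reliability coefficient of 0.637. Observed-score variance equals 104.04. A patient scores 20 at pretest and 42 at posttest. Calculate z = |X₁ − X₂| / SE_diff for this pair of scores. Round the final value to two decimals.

σ = 104.04^(1/2) = 10.200
SEM = 10.200 * √(1 − 0.637) = 10.200 * √0.363 ≈ 10.200 * 0.602 ≈ 6.145
SE_diff = √2 * SEM ≈ 8.691
z = |20 − 42| / 8.691 = 22 / 8.691 ≈ 2.531

2.53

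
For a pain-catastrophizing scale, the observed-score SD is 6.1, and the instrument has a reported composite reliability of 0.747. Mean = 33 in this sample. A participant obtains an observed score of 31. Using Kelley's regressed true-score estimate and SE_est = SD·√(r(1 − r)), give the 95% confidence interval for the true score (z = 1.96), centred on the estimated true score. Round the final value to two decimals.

[26.31, 36.70]

T̂ = r·X + (1 − r)·M = 0.747·31 + 0.253·33 = 23.157 + 8.349 ≈ 31.506
SE_est = SD · √(r(1 − r)) = 6.100 · √0.189 ≈ 6.100 · 0.435 ≈ 2.652
CI = 31.506 ± 1.96 · 2.652 → [26.308, 36.704]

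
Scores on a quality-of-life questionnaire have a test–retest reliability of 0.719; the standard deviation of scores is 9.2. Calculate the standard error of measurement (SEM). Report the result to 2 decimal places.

SEM = 9.200 × √(1 − 0.719) = 9.200 × √0.281 ≈ 9.200 × 0.530 ≈ 4.877

4.88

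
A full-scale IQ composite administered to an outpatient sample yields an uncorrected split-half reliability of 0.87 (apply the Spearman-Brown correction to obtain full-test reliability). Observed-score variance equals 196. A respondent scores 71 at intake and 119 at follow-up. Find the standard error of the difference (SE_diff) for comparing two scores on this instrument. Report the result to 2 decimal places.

σ = 196^(1/2) = 14.000
Full-length reliability (Spearman-Brown) = 2(0.87)/(1+0.87) ≈ 0.930
The standard error of measurement is 14.000·√(1 − 0.930) ≈ 14.000·0.264 ≈ 3.691.
Standard error of the difference = 3.691·√2 ≈ 5.220

5.22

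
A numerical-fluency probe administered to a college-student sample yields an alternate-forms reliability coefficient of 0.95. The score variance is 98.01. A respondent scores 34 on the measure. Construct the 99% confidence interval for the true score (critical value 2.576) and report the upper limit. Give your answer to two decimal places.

39.70

SD = √98.01 ≃ 9.9000
SEM = 9.9000×√(1 − 0.9500) ≃ 2.2137
Margin = 2.576 × 2.2137 ≃ 5.7025
Upper limit = 34 + 5.7025 ≃ 39.7025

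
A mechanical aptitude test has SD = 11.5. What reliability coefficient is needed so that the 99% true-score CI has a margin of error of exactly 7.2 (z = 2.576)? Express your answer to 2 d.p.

SEM needed = half-width / z = 7.2/2.576 ≃ 2.79503
r = 1 − (SEM / SD)² = 1 − (2.79503 / 11.5)² ≃ 1 − 0.05907 ≃ 0.94093

0.94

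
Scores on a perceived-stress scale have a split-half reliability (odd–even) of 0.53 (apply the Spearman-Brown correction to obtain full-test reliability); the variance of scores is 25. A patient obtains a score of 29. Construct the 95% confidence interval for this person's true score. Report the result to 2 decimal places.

SD = √25 ≈ 5.00000
Full-length reliability (Spearman-Brown) = 2(0.53)/(1+0.53) ≈ 0.69281
The standard error of measurement is 5.00000*√(1 − 0.69281) ≈ 5.00000*0.55425 ≈ 2.77123.
Margin = 1.96 * 2.77123 ≈ 5.43162
Interval: (23.56838, 34.43162)

[23.57, 34.43]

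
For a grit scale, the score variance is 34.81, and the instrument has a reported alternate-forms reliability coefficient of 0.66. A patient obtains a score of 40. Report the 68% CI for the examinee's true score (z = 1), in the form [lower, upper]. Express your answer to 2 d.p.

[36.56, 43.44]

σ = 34.81^(1/2) = 5.900
The standard error of measurement is 5.900·√(1 − 0.660) ≈ 5.900·0.583 ≈ 3.440.
Half-width = 1·3.440 ≈ 3.440
CI = 40 ± 3.440 → [36.560, 43.440]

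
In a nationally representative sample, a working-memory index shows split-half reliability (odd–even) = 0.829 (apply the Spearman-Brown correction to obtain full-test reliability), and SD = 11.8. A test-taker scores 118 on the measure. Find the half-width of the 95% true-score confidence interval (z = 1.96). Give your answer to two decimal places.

7.07

r_full = 2·0.829 / (1 + 0.829) ≈ 0.9065
SEM = 11.8000 · √(1 − 0.9065) = 11.8000 · √0.0935 ≈ 11.8000 · 0.3058 ≈ 3.6081
1.96 · SEM ≈ 7.0718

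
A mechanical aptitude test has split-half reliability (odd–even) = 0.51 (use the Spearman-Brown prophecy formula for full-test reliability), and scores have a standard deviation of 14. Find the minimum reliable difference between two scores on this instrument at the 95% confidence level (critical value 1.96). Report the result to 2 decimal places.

Spearman-Brown: r = 2(0.51) / (1 + 0.51) = 1.020 / 1.510 ≈ 0.675
SEM = 14.000·√(1 − 0.675) ≈ 7.975
SE_diff = √2 · SEM ≈ 11.279
Smallest detectable difference = 1.96·11.279 ≈ 22.106

22.11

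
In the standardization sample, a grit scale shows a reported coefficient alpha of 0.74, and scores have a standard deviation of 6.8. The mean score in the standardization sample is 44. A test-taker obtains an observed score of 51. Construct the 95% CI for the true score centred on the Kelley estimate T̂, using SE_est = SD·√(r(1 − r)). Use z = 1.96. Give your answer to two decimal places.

T̂ = r·X + (1 − r)·M = 0.7400*51 + 0.2600*44 = 37.7400 + 11.4400 ≈ 49.1800
SE_est = SD * √(r(1 − r)) = 6.8000 * √0.1924 ≈ 6.8000 * 0.4386 ≈ 2.9827
95% CI: 49.1800 ± 5.8461 ≈ (43.3339, 55.0261)

[43.33, 55.03]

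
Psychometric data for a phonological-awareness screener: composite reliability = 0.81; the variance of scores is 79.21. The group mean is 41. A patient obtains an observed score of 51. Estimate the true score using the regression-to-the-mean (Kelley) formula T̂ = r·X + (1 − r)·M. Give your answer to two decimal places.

T̂ = 0.8100(51) + 0.1900(41) ≈ 49.1000

49.10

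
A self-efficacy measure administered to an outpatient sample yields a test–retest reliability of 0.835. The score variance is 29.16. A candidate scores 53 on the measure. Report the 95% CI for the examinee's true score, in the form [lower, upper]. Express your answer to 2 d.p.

SD = √29.16 ≈ 5.4000
SEM = 5.4000*√(1 − 0.8350) ≈ 2.1935
Half-width = 1.96*2.1935 ≈ 4.2992
CI = 53 ± 4.2992 → [48.7008, 57.2992]

[48.70, 57.30]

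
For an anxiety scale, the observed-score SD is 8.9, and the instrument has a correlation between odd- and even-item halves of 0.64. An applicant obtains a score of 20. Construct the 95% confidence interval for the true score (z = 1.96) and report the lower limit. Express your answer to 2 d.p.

11.83

Spearman-Brown: r = 2(0.64) / (1 + 0.64) = 1.2800 / 1.6400 ≃ 0.7805
The standard error of measurement is 8.9000·√(1 − 0.7805) ≃ 8.9000·0.4685 ≃ 4.1698.
Half-width = 1.96·4.1698 ≃ 8.1729
Lower limit = 20 − 8.1729 ≃ 11.8271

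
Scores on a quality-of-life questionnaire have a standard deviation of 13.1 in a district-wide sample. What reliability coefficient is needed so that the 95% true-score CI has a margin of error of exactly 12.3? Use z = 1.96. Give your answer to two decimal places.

0.77

Required SEM = 12.3 / 1.96 ≈ 6.276
r = 1 − (6.276/13.1)² ≈ 1 − 0.229 ≈ 0.771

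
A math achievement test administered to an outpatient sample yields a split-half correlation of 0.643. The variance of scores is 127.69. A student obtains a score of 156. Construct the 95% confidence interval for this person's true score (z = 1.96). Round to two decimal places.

SD = √127.69 = 11.3000
Full-length reliability (Spearman-Brown) = 2(0.643)/(1+0.643) ≃ 0.7827
SEM = 11.3000 · √(1 − 0.7827) = 11.3000 · √0.2173 ≃ 11.3000 · 0.4661 ≃ 5.2674
Half-width = 1.96·5.2674 ≃ 10.3240
95% CI: 156 ± 10.3240 = [145.6760, 166.3240]

[145.68, 166.32]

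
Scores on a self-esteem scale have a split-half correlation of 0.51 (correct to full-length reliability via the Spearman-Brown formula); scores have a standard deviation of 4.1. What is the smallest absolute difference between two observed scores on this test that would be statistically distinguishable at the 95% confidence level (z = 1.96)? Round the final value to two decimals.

Full-length reliability (Spearman-Brown) = 2(0.51)/(1+0.51) ≈ 0.6755
SEM = 4.1000*√(1 − 0.6755) ≈ 2.3356
SE_diff = SEM * √2 ≈ 2.3356 * 1.4142 ≈ 3.3030
Minimum reliable difference = 1.96 * SE_diff ≈ 1.96 * 3.3030 ≈ 6.4739

6.47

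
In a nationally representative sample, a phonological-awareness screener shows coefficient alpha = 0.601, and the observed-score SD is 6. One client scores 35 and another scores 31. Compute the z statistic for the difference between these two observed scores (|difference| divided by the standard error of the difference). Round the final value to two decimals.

0.75

The standard error of measurement is 6.0000*√(1 − 0.6010) ≃ 6.0000*0.6317 ≃ 3.7900.
SE_diff = SEM * √2 ≃ 3.7900 * 1.4142 ≃ 5.3599
z = |35 − 31| / 5.3599 = 4 / 5.3599 ≃ 0.7463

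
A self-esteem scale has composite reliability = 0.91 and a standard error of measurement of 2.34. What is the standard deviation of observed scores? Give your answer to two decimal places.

SD = SEM / √(1 − r) = 2.34 / √0.0900 ≈ 2.34 / 0.3000 ≈ 7.8000

7.80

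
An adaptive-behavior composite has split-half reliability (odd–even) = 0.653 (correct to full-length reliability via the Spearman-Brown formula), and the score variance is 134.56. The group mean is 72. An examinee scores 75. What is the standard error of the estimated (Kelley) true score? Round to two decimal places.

4.72

SD = √134.56 ≈ 11.600
Full-length reliability (Spearman-Brown) = 2(0.653)/(1+0.653) ≈ 0.790
SE_est = 11.600·√(0.790·0.210) ≈ 4.724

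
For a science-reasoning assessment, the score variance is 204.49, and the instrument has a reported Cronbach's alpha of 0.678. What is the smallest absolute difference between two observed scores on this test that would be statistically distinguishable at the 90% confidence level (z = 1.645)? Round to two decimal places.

σ = 204.49^(1/2) = 14.300
SEM = 14.300·√(1 − 0.678) ≈ 8.115
Standard error of the difference = 8.115·√2 ≈ 11.476
Minimum reliable difference = 1.645 · SE_diff ≈ 1.645 · 11.476 ≈ 18.878

18.88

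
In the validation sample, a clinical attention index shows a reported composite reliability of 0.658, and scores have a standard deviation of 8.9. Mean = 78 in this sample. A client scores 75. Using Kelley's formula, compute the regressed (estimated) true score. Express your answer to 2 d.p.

Estimated true score = 0.658*75 + (1 − 0.658)*78 ≃ 76.026

76.03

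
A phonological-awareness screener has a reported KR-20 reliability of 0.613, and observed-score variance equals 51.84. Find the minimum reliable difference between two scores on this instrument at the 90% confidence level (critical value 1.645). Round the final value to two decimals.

10.42

SD = √51.84 = 7.200
SEM = 7.200×√(1 − 0.613) ≃ 4.479
Standard error of the difference = 4.479·√2 ≃ 6.334
Smallest detectable difference = 1.645×6.334 ≃ 10.420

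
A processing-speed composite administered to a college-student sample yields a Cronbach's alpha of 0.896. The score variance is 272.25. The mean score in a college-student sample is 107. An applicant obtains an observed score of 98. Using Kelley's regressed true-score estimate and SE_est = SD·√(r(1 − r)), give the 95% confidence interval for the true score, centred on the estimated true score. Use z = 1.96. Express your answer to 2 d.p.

[89.06, 108.81]

σ = 272.25^(1/2) = 16.5000
Estimated true score = 0.8960·98 + (1 − 0.8960)·107 ≈ 98.9360
SE_est = 16.5000·√(0.8960·0.1040) ≈ 5.0368
CI = 98.9360 ± 1.96 · 5.0368 → [89.0639, 108.8081]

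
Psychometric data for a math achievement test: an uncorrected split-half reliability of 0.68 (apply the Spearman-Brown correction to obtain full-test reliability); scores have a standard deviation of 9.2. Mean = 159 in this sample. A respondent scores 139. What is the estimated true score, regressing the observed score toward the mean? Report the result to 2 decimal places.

142.81

Spearman-Brown: r = 2(0.68) / (1 + 0.68) = 1.36000 / 1.68000 ≃ 0.80952
T̂ = 0.80952(139) + 0.19048(159) ≃ 142.80952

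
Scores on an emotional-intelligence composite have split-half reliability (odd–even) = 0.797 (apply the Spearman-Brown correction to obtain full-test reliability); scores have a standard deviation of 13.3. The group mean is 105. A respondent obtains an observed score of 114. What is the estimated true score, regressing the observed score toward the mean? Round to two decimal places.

r_full = 2·0.797 / (1 + 0.797) ≈ 0.887
Estimated true score = 0.887×114 + (1 − 0.887)×105 ≈ 112.983

112.98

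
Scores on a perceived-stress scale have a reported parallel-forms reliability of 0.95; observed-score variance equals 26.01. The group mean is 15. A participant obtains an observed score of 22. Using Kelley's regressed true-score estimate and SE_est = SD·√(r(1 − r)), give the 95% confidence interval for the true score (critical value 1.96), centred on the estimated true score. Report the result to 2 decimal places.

SD = √26.01 = 5.100
T̂ = r·X + (1 − r)·M = 0.950×22 + 0.050×15 = 20.900 + 0.750 ≈ 21.650
SE_est = SD × √(r(1 − r)) = 5.100 × √0.048 ≈ 5.100 × 0.218 ≈ 1.112
95% CI: 21.650 ± 2.179 ≈ (19.471, 23.829)

[19.47, 23.83]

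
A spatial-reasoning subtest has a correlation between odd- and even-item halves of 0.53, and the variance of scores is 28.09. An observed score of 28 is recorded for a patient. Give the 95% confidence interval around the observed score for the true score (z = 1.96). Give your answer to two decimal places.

[22.24, 33.76]

σ = 28.09^(1/2) = 5.300
Spearman-Brown: r = 2(0.53) / (1 + 0.53) = 1.060 / 1.530 ≃ 0.693
SEM = 5.300 · √(1 − 0.693) = 5.300 · √0.307 ≃ 5.300 · 0.554 ≃ 2.938
Half-width = 1.96·2.938 ≃ 5.758
95% CI: 28 ± 5.758 = [22.242, 33.758]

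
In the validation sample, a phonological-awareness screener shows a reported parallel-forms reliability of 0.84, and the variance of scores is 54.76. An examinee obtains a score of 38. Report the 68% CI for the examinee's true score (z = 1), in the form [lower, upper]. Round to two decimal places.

[35.04, 40.96]

SD = √54.76 = 7.400
SEM = 7.400 · √(1 − 0.840) = 7.400 · √0.160 ≈ 7.400 · 0.400 ≈ 2.960
1 · SEM ≈ 2.960
68% CI: 38 ± 2.960 = [35.040, 40.960]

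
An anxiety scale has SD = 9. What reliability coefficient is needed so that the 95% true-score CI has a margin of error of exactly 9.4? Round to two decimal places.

0.72

SEM needed = half-width / z = 9.4/1.96 ≈ 4.796
r = 1 − (SEM / SD)² = 1 − (4.796 / 9)² ≈ 1 − 0.284 ≈ 0.716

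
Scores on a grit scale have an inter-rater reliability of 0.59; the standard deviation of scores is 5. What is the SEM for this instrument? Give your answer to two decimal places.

SEM = 5.000*√(1 − 0.590) ≃ 3.202

3.20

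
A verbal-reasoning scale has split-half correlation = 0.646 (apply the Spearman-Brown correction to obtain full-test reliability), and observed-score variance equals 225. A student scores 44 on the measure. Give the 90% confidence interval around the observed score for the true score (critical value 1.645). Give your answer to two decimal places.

[32.56, 55.44]

SD = √225 ≈ 15.0000
Spearman-Brown: r = 2(0.646) / (1 + 0.646) = 1.2920 / 1.6460 ≈ 0.7849
SEM = 15.0000 * √(1 − 0.7849) = 15.0000 * √0.2151 ≈ 15.0000 * 0.4638 ≈ 6.9563
Margin = 1.645 * 6.9563 ≈ 11.4431
Interval: (32.5569, 55.4431)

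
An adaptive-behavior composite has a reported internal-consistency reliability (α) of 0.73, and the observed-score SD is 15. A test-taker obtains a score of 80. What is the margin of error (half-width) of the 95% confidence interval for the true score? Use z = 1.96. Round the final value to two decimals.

15.28

SEM = 15.00000·√(1 − 0.73000) ≈ 7.79423
Margin = 1.96 · 7.79423 ≈ 15.27669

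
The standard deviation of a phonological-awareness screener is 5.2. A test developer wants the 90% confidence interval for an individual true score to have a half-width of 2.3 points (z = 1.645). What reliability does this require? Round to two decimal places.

0.93

SEM needed = half-width / z = 2.3/1.645 ≈ 1.39818
Required reliability = 1 − (SEM/SD)² = 1 − 0.07230 ≈ 0.92770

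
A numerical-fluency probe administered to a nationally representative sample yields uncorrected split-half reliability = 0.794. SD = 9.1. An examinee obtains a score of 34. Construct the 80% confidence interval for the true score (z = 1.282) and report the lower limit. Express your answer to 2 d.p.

30.05

Full-length reliability (Spearman-Brown) = 2(0.794)/(1+0.794) ≈ 0.8852
SEM = 9.1000·√(1 − 0.8852) ≈ 3.0836
Margin = 1.282 · 3.0836 ≈ 3.9532
Lower limit = 34 − 3.9532 ≈ 30.0468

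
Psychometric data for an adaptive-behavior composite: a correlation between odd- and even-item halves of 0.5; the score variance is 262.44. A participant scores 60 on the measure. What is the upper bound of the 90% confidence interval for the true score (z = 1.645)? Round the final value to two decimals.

75.39

SD = √262.44 ≈ 16.2000
Full-length reliability (Spearman-Brown) = 2(0.5)/(1+0.5) ≈ 0.6667
The standard error of measurement is 16.2000*√(1 − 0.6667) ≈ 16.2000*0.5774 ≈ 9.3531.
1.645 * SEM ≈ 15.3858
Upper limit = 60 + 15.3858 ≈ 75.3858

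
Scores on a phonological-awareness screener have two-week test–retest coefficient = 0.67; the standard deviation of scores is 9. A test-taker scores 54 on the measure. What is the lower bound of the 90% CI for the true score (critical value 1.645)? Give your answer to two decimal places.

45.50

SEM = 9.0000 · √(1 − 0.6700) = 9.0000 · √0.3300 ≃ 9.0000 · 0.5745 ≃ 5.1701
Margin = 1.645 · 5.1701 ≃ 8.5048
Lower limit = 54 − 8.5048 ≃ 45.4952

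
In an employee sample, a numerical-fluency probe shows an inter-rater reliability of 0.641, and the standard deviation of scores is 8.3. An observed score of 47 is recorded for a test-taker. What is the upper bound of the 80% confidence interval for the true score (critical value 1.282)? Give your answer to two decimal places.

SEM = 8.3000×√(1 − 0.6410) ≈ 4.9731
1.282 × SEM ≈ 6.3755
Upper bound: 47 + 6.3755 = 53.3755

53.38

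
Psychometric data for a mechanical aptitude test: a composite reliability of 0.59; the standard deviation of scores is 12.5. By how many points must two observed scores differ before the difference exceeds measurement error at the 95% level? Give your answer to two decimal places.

The standard error of measurement is 12.500×√(1 − 0.590) ≈ 12.500×0.640 ≈ 8.004.
Standard error of the difference = 8.004·√2 ≈ 11.319
Smallest detectable difference = 1.96×11.319 ≈ 22.186

22.19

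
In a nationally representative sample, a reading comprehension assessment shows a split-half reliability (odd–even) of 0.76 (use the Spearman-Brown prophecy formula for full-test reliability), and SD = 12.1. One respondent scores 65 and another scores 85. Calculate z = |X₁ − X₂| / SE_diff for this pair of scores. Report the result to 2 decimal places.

Spearman-Brown: r = 2(0.76) / (1 + 0.76) = 1.52000 / 1.76000 ≈ 0.86364
SEM = 12.10000 × √(1 − 0.86364) = 12.10000 × √0.13636 ≈ 12.10000 × 0.36927 ≈ 4.46822
SE_diff = √2 × SEM ≈ 6.31902
z = 20 / 6.31902 ≈ 3.16505

3.17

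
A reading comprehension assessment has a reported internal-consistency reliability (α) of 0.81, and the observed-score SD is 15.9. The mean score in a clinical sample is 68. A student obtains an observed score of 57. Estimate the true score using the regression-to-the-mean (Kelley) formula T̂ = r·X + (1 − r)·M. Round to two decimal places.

Estimated true score = 0.810×57 + (1 − 0.810)×68 ≈ 59.090

59.09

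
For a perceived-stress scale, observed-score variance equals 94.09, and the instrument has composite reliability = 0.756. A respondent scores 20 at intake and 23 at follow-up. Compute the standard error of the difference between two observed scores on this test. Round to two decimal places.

6.78

σ = 94.09^(1/2) = 9.700
SEM = 9.700*√(1 − 0.756) ≈ 4.791
SE_diff = √2 * SEM ≈ 6.776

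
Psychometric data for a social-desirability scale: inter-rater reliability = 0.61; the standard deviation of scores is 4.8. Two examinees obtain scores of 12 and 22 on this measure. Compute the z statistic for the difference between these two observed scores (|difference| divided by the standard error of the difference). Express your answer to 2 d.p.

2.36

SEM = 4.800 · √(1 − 0.610) = 4.800 · √0.390 ≈ 4.800 · 0.624 ≈ 2.998
Standard error of the difference = 2.998·√2 ≈ 4.239
z = |12 − 22| / 4.239 = 10 / 4.239 ≈ 2.359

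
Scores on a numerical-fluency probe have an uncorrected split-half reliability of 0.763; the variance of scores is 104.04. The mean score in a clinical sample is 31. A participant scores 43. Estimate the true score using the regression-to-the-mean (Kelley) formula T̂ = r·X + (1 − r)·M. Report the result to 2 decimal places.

41.39

Spearman-Brown: r = 2(0.763) / (1 + 0.763) = 1.52600 / 1.76300 ≃ 0.86557
Estimated true score = 0.86557×43 + (1 − 0.86557)×31 ≃ 41.38684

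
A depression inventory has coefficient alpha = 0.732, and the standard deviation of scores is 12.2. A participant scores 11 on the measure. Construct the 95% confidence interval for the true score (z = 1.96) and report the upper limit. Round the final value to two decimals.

23.38

SEM = 12.200*√(1 − 0.732) ≈ 6.316
1.96 * SEM ≈ 12.379
Upper limit = 11 + 12.379 ≈ 23.379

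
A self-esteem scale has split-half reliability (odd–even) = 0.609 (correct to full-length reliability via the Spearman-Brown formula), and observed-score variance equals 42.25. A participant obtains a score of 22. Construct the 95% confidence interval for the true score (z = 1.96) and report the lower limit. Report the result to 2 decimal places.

15.72

SD = √42.25 = 6.5000
r_full = 2·0.609 / (1 + 0.609) ≃ 0.7570
SEM = 6.5000×√(1 − 0.7570) ≃ 3.2042
1.96 × SEM ≃ 6.2803
Lower limit = 22 − 6.2803 ≃ 15.7197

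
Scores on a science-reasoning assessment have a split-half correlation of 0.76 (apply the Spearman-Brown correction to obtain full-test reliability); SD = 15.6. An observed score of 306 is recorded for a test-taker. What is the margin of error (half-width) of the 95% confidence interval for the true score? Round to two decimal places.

11.29

Full-length reliability (Spearman-Brown) = 2(0.76)/(1+0.76) ≃ 0.86364
SEM = 15.60000·√(1 − 0.86364) ≃ 5.76068
Margin = 1.96 · 5.76068 ≃ 11.29094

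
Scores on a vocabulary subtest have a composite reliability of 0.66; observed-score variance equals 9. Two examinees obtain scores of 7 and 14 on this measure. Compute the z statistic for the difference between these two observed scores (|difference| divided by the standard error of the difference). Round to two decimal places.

SD = √9 = 3.0000
SEM = 3.0000 * √(1 − 0.6600) = 3.0000 * √0.3400 ≈ 3.0000 * 0.5831 ≈ 1.7493
SE_diff = √2 * SEM ≈ 2.4739
z = 7 / 2.4739 ≈ 2.8296

2.83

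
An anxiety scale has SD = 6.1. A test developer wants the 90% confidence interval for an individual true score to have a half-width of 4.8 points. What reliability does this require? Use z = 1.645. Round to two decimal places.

SEM needed = half-width / z = 4.8/1.645 ≈ 2.9179
r = 1 − (2.9179/6.1)² ≈ 1 − 0.2288 ≈ 0.7712

0.77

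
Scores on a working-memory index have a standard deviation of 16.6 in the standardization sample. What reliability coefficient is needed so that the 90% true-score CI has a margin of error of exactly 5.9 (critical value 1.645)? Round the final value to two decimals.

0.95

SEM needed = half-width / z = 5.9/1.645 ≈ 3.587
r = 1 − (SEM / SD)² = 1 − (3.587 / 16.6)² ≈ 1 − 0.047 ≈ 0.953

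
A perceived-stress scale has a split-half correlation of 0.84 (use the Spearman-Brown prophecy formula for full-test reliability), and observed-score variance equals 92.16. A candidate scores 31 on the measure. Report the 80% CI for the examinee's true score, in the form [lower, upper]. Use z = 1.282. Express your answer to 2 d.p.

[27.37, 34.63]

SD = √92.16 = 9.60000
r_full = 2·0.84 / (1 + 0.84) ≈ 0.91304
SEM = 9.60000 × √(1 − 0.91304) = 9.60000 × √0.08696 ≈ 9.60000 × 0.29488 ≈ 2.83089
1.282 × SEM ≈ 3.62920
CI = 31 ± 3.62920 → [27.37080, 34.62920]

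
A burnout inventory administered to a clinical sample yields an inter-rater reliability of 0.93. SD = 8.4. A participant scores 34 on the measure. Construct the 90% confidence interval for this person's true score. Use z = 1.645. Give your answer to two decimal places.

The standard error of measurement is 8.4000*√(1 − 0.9300) ≈ 8.4000*0.2646 ≈ 2.2224.
Half-width = 1.645*2.2224 ≈ 3.6559
CI = 34 ± 3.6559 → [30.3441, 37.6559]

[30.34, 37.66]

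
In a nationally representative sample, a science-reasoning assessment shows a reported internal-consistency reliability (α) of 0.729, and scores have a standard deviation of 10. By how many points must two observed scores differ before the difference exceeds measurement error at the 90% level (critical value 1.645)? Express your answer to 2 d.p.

The standard error of measurement is 10.000·√(1 − 0.729) ≃ 10.000·0.521 ≃ 5.206.
SE_diff = SEM · √2 ≃ 5.206 · 1.414 ≃ 7.362
Smallest detectable difference = 1.645·7.362 ≃ 12.111

12.11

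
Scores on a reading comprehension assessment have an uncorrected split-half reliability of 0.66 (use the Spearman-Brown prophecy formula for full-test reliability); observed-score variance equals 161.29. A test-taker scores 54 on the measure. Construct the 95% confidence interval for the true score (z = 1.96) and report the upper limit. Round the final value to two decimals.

65.27

SD = √161.29 = 12.7000
Spearman-Brown: r = 2(0.66) / (1 + 0.66) = 1.3200 / 1.6600 ≈ 0.7952
The standard error of measurement is 12.7000*√(1 − 0.7952) ≈ 12.7000*0.4526 ≈ 5.7476.
Half-width = 1.96*5.7476 ≈ 11.2654
Upper bound: 54 + 11.2654 = 65.2654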